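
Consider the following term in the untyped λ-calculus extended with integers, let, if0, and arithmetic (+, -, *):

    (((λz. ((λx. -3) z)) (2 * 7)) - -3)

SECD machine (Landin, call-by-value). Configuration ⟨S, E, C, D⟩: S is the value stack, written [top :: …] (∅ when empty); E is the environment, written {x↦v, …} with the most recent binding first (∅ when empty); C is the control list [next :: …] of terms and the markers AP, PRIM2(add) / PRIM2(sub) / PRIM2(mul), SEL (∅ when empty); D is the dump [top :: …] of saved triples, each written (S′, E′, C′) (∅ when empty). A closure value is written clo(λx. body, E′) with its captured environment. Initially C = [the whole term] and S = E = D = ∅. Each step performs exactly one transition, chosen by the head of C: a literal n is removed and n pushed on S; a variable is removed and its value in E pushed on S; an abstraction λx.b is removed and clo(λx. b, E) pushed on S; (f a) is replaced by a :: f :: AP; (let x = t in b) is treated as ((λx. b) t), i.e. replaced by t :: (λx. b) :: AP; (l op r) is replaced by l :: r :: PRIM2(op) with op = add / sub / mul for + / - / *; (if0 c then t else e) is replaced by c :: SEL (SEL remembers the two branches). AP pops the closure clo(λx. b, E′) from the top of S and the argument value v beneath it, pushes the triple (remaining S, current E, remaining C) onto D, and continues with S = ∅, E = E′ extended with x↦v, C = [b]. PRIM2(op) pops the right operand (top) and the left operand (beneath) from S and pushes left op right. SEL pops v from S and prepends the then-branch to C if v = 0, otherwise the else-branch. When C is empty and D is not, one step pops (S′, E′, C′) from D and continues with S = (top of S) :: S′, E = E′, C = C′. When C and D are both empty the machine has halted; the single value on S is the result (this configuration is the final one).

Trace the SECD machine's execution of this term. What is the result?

t=0: ⟨S=∅; E=∅; C=[(((λz. ((λx. -3) z)) (2 * 7)) - -3)]; D=∅⟩
t=1: ⟨S=∅; E=∅; C=[((λz. ((λx. -3) z)) (2 * 7)) :: -3 :: PRIM2(sub)]; D=∅⟩
t=2: ⟨S=∅; E=∅; C=[(2 * 7) :: (λz. ((λx. -3) z)) :: AP :: -3 :: PRIM2(sub)]; D=∅⟩
t=3: ⟨S=∅; E=∅; C=[2 :: 7 :: PRIM2(mul) :: (λz. ((λx. -3) z)) :: AP :: -3 :: PRIM2(sub)]; D=∅⟩
t=4: ⟨S=[2]; E=∅; C=[7 :: PRIM2(mul) :: (λz. ((λx. -3) z)) :: AP :: -3 :: PRIM2(sub)]; D=∅⟩
t=5: ⟨S=[7 :: 2]; E=∅; C=[PRIM2(mul) :: (λz. ((λx. -3) z)) :: AP :: -3 :: PRIM2(sub)]; D=∅⟩
t=6: ⟨S=[14]; E=∅; C=[(λz. ((λx. -3) z)) :: AP :: -3 :: PRIM2(sub)]; D=∅⟩
t=7: ⟨S=[clo(λz. ((λx. -3) z), ∅) :: 14]; E=∅; C=[AP :: -3 :: PRIM2(sub)]; D=∅⟩
t=8: ⟨S=∅; E={z↦14}; C=[((λx. -3) z)]; D=[(∅, ∅, [-3 :: PRIM2(sub)])]⟩
t=9: ⟨S=∅; E={z↦14}; C=[z :: (λx. -3) :: AP]; D=[(∅, ∅, [-3 :: PRIM2(sub)])]⟩
t=10: ⟨S=[14]; E={z↦14}; C=[(λx. -3) :: AP]; D=[(∅, ∅, [-3 :: PRIM2(sub)])]⟩
t=11: ⟨S=[clo(λx. -3, {z↦14}) :: 14]; E={z↦14}; C=[AP]; D=[(∅, ∅, [-3 :: PRIM2(sub)])]⟩
t=12: ⟨S=∅; E={x↦14, z↦14}; C=[-3]; D=[(∅, {z↦14}, ∅) :: (∅, ∅, [-3 :: PRIM2(sub)])]⟩
t=13: ⟨S=[-3]; E={x↦14, z↦14}; C=∅; D=[(∅, {z↦14}, ∅) :: (∅, ∅, [-3 :: PRIM2(sub)])]⟩
t=14: ⟨S=[-3]; E={z↦14}; C=∅; D=[(∅, ∅, [-3 :: PRIM2(sub)])]⟩
t=15: ⟨S=[-3]; E=∅; C=[-3 :: PRIM2(sub)]; D=∅⟩
t=16: ⟨S=[-3 :: -3]; E=∅; C=[PRIM2(sub)]; D=∅⟩
t=17: ⟨S=[0]; E=∅; C=∅; D=∅⟩
→ final value 0

Answer: 0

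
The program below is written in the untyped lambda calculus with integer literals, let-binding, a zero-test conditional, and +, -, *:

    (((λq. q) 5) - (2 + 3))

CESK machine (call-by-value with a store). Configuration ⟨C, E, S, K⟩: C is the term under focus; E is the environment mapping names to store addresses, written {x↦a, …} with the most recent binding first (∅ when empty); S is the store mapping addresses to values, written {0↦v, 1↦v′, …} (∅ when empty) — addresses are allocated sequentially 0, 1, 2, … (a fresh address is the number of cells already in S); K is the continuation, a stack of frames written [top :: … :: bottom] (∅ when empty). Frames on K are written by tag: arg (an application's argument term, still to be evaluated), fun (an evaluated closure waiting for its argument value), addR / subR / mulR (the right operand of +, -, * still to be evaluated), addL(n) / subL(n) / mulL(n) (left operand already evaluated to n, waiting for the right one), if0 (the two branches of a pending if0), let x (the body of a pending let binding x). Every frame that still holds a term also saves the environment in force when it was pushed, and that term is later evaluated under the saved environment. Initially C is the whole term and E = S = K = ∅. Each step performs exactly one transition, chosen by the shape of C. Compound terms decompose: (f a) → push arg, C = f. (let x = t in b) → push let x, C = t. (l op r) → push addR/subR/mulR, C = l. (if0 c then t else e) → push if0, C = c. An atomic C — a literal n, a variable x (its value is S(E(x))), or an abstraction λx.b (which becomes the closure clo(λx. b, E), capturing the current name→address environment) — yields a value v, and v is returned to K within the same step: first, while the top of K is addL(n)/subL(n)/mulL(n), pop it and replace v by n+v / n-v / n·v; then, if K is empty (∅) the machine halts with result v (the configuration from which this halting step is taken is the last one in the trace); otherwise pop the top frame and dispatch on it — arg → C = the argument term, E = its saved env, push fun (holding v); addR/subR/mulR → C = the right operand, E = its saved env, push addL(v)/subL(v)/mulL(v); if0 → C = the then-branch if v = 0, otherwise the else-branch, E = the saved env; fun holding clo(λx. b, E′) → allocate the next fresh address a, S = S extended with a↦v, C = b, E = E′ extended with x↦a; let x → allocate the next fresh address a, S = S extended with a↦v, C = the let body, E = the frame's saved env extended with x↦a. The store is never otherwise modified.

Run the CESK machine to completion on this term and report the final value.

t=0: <C=(((λq. q) 5) - (2 + 3)), E=∅, S=∅, K=∅>
t=1: <C=((λq. q) 5), E=∅, S=∅, K=[subR]>
t=2: <C=(λq. q), E=∅, S=∅, K=[arg :: subR]>
t=3: <C=5, E=∅, S=∅, K=[fun :: subR]>
t=4: <C=q, E={q↦0}, S={0↦5}, K=[subR]>
t=5: <C=(2 + 3), E=∅, S={0↦5}, K=[subL(5)]>
t=6: <C=2, E=∅, S={0↦5}, K=[addR :: subL(5)]>
t=7: <C=3, E=∅, S={0↦5}, K=[addL(2) :: subL(5)]>
→ final value 0

Answer: 0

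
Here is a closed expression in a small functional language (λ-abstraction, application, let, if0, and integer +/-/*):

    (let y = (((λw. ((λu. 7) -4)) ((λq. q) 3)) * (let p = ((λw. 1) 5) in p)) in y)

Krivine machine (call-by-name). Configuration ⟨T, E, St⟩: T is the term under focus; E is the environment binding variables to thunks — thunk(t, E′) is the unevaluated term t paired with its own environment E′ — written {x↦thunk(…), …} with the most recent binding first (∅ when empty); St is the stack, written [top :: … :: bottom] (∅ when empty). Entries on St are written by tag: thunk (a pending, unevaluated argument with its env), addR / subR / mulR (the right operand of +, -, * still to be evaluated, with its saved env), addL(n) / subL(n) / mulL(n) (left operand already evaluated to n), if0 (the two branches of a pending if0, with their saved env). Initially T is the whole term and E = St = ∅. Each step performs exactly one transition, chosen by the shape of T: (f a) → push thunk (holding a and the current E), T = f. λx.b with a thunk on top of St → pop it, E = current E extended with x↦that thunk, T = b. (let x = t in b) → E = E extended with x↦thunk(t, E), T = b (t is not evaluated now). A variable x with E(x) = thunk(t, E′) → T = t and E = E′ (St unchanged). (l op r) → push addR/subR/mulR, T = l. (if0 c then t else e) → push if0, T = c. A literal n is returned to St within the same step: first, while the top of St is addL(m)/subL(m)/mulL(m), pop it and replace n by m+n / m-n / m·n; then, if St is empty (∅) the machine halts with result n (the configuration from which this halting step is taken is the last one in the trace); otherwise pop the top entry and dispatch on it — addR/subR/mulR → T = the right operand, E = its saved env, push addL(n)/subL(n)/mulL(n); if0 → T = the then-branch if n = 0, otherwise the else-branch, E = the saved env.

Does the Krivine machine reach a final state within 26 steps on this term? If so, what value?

t=0: <T=(let y = (((λw. ((λu. 7) -4)) ((λq. q) 3)) * (let p = ((λw. 1) 5) in p)) in y), E=∅, St=∅>
t=1: <T=y, E={y↦thunk((((λw. ((λu. 7) -4)) ((λq. q) 3)) * (let p = ((λw. 1) 5) in p)), ∅)}, St=∅>
t=2: <T=(((λw. ((λu. 7) -4)) ((λq. q) 3)) * (let p = ((λw. 1) 5) in p)), E=∅, St=∅>
t=3: <T=((λw. ((λu. 7) -4)) ((λq. q) 3)), E=∅, St=[mulR]>
t=4: <T=(λw. ((λu. 7) -4)), E=∅, St=[thunk :: mulR]>
t=5: <T=((λu. 7) -4), E={w↦thunk(((λq. q) 3), ∅)}, St=[mulR]>
t=6: <T=(λu. 7), E={w↦thunk(((λq. q) 3), ∅)}, St=[thunk :: mulR]>
t=7: <T=7, E={u↦thunk(-4, {w↦thunk(((λq. q) 3), ∅)}), w↦thunk(((λq. q) 3), ∅)}, St=[mulR]>
t=8: <T=(let p = ((λw. 1) 5) in p), E=∅, St=[mulL(7)]>
t=9: <T=p, E={p↦thunk(((λw. 1) 5), ∅)}, St=[mulL(7)]>
t=10: <T=((λw. 1) 5), E=∅, St=[mulL(7)]>
t=11: <T=(λw. 1), E=∅, St=[thunk :: mulL(7)]>
t=12: <T=1, E={w↦thunk(5, ∅)}, St=[mulL(7)]>
→ final value 7

Answer: 7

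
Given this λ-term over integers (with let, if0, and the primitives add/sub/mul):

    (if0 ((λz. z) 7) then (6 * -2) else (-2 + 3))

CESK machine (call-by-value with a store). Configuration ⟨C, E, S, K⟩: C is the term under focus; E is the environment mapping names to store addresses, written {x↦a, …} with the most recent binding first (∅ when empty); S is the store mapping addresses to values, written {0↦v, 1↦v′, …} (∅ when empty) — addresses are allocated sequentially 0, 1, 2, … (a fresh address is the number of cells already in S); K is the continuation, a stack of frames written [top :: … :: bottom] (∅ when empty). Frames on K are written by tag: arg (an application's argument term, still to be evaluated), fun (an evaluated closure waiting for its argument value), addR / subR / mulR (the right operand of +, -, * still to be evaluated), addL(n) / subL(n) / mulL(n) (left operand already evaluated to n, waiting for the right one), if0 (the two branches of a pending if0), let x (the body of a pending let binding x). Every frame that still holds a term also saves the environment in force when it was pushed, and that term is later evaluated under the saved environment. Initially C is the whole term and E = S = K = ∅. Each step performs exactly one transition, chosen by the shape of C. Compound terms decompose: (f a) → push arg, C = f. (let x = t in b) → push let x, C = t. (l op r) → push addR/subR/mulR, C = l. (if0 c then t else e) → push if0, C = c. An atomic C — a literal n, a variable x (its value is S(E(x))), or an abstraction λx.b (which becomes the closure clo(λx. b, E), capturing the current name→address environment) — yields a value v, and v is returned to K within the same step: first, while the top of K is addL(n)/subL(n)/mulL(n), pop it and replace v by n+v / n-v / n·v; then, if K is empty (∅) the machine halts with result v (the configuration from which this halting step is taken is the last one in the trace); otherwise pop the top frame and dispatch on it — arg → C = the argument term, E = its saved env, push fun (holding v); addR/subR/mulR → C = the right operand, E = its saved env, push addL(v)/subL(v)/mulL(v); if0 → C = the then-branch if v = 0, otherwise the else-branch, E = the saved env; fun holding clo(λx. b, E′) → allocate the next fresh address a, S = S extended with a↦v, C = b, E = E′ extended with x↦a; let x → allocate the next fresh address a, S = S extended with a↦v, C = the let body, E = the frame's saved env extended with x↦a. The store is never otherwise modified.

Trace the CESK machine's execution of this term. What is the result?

step 0: <C=(if0 ((λz. z) 7) then (6 * -2) else (-2 + 3)), E=∅, S=∅, K=∅>
step 1: <C=((λz. z) 7), E=∅, S=∅, K=[if0]>
step 2: <C=(λz. z), E=∅, S=∅, K=[arg :: if0]>
step 3: <C=7, E=∅, S=∅, K=[fun :: if0]>
step 4: <C=z, E={z↦0}, S={0↦7}, K=[if0]>
step 5: <C=(-2 + 3), E=∅, S={0↦7}, K=∅>
step 6: <C=-2, E=∅, S={0↦7}, K=[addR]>
step 7: <C=3, E=∅, S={0↦7}, K=[addL(-2)]>
→ final value 1

Answer: 1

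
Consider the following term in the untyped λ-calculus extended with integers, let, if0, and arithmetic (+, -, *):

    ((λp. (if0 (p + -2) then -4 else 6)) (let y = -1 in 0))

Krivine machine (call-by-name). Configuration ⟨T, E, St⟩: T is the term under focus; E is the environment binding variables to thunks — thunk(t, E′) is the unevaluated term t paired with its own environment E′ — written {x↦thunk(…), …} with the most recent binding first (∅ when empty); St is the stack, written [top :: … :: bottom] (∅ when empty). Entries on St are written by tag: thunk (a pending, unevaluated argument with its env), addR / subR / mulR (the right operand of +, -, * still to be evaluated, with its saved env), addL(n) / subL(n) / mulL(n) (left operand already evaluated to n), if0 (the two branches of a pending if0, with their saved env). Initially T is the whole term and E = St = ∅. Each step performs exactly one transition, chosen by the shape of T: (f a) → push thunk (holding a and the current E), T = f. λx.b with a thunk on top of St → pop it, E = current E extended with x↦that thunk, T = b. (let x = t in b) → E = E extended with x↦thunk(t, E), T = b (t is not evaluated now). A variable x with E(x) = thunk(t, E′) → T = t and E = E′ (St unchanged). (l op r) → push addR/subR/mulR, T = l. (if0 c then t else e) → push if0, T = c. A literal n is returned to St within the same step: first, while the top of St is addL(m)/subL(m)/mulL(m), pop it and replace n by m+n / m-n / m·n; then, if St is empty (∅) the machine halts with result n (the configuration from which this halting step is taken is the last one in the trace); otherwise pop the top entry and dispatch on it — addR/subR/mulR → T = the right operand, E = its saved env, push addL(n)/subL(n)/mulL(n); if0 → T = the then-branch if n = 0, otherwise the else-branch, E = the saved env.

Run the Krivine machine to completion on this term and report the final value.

Answer: 6

Derivation:
t=0: [T=((λp. (if0 (p + -2) then -4 else 6)) (let y = -1 in 0)) | E=∅ | St=∅]
t=1: [T=(λp. (if0 (p + -2) then -4 else 6)) | E=∅ | St=[thunk]]
t=2: [T=(if0 (p + -2) then -4 else 6) | E={p↦thunk((let y = -1 in 0), ∅)} | St=∅]
t=3: [T=(p + -2) | E={p↦thunk((let y = -1 in 0), ∅)} | St=[if0]]
t=4: [T=p | E={p↦thunk((let y = -1 in 0), ∅)} | St=[addR :: if0]]
t=5: [T=(let y = -1 in 0) | E=∅ | St=[addR :: if0]]
t=6: [T=0 | E={y↦thunk(-1, ∅)} | St=[addR :: if0]]
t=7: [T=-2 | E={p↦thunk((let y = -1 in 0), ∅)} | St=[addL(0) :: if0]]
t=8: [T=6 | E={p↦thunk((let y = -1 in 0), ∅)} | St=∅]
→ final value 6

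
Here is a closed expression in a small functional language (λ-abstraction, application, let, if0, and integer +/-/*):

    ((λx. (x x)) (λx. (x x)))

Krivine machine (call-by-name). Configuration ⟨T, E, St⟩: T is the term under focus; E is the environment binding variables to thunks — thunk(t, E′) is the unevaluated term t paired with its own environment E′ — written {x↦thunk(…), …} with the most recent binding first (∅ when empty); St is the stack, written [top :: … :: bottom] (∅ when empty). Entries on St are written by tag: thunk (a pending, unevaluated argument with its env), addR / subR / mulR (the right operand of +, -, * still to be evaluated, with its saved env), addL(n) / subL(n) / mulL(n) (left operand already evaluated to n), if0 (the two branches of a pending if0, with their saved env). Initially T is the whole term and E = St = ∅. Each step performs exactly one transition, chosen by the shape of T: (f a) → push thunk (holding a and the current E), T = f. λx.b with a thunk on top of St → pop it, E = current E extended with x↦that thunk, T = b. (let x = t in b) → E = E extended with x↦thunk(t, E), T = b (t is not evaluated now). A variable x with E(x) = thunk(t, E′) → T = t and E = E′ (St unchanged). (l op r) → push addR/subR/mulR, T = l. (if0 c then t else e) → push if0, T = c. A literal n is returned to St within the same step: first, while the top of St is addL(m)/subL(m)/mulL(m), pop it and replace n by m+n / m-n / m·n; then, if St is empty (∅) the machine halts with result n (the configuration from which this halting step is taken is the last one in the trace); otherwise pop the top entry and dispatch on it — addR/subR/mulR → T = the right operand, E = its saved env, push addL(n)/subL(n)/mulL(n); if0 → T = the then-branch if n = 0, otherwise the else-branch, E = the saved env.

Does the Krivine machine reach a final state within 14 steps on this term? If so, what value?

Answer: DIVERGES (no final state within 14 steps)

Execution trace:
t=0: <T=((λx. (x x)) (λx. (x x))), E=∅, St=∅>
t=1: <T=(λx. (x x)), E=∅, St=[thunk]>
t=2: <T=(x x), E={x↦thunk((λx. (x x)), ∅)}, St=∅>
t=3: <T=x, E={x↦thunk((λx. (x x)), ∅)}, St=[thunk]>
t=4: <T=(λx. (x x)), E=∅, St=[thunk]>
t=5: <T=(x x), E={x↦thunk(x, {x↦thunk((λx. (x x)), ∅)})}, St=∅>
t=6: <T=x, E={x↦thunk(x, {x↦thunk((λx. (x x)), ∅)})}, St=[thunk]>
t=7: <T=x, E={x↦thunk((λx. (x x)), ∅)}, St=[thunk]>
t=8: <T=(λx. (x x)), E=∅, St=[thunk]>
t=9: <T=(x x), E={x↦thunk(x, {x↦thunk(x, {x↦thunk((λx. (x x)), ∅)})})}, St=∅>
t=10: <T=x, E={x↦thunk(x, {x↦thunk(x, {x↦thunk((λx. (x x)), ∅)})})}, St=[thunk]>
t=11: <T=x, E={x↦thunk(x, {x↦thunk((λx. (x x)), ∅)})}, St=[thunk]>
t=12: <T=x, E={x↦thunk((λx. (x x)), ∅)}, St=[thunk]>
t=13: <T=(λx. (x x)), E=∅, St=[thunk]>
t=14: <T=(x x), E={x↦thunk(x, {x↦thunk(x, {x↦thunk(x, {x↦thunk((λx. (x x)), ∅)})})})}, St=∅>
→ 14 transitions taken and the configuration is still not final: no result within 14 steps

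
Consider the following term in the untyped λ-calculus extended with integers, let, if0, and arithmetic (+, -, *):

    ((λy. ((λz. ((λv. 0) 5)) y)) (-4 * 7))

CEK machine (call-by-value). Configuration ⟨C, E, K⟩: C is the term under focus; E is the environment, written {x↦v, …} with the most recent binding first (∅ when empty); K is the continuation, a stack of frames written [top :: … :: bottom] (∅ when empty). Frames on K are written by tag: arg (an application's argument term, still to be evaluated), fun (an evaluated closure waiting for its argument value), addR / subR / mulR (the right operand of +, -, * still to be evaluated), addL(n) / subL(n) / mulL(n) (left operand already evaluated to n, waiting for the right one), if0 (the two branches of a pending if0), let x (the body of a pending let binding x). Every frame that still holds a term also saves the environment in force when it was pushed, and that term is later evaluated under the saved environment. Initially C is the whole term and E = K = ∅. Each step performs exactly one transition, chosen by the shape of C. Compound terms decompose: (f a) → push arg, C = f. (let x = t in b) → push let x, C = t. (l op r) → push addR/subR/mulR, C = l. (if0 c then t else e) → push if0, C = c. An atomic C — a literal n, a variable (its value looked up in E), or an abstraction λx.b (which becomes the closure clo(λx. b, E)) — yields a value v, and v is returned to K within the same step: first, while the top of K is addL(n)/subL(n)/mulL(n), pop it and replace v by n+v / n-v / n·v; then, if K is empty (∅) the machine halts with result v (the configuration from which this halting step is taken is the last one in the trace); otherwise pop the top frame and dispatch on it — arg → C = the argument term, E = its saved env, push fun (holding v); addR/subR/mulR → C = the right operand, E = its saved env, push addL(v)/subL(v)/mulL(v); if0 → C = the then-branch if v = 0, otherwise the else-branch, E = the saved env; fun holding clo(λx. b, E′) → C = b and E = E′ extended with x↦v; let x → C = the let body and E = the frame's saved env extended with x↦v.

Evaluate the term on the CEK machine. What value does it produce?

0. [C=((λy. ((λz. ((λv. 0) 5)) y)) (-4 * 7)) | E=∅ | K=∅]
1. [C=(λy. ((λz. ((λv. 0) 5)) y)) | E=∅ | K=[arg]]
2. [C=(-4 * 7) | E=∅ | K=[fun]]
3. [C=-4 | E=∅ | K=[mulR :: fun]]
4. [C=7 | E=∅ | K=[mulL(-4) :: fun]]
5. [C=((λz. ((λv. 0) 5)) y) | E={y↦-28} | K=∅]
6. [C=(λz. ((λv. 0) 5)) | E={y↦-28} | K=[arg]]
7. [C=y | E={y↦-28} | K=[fun]]
8. [C=((λv. 0) 5) | E={z↦-28, y↦-28} | K=∅]
9. [C=(λv. 0) | E={z↦-28, y↦-28} | K=[arg]]
10. [C=5 | E={z↦-28, y↦-28} | K=[fun]]
11. [C=0 | E={v↦5, z↦-28, y↦-28} | K=∅]
→ final value 0

Answer: 0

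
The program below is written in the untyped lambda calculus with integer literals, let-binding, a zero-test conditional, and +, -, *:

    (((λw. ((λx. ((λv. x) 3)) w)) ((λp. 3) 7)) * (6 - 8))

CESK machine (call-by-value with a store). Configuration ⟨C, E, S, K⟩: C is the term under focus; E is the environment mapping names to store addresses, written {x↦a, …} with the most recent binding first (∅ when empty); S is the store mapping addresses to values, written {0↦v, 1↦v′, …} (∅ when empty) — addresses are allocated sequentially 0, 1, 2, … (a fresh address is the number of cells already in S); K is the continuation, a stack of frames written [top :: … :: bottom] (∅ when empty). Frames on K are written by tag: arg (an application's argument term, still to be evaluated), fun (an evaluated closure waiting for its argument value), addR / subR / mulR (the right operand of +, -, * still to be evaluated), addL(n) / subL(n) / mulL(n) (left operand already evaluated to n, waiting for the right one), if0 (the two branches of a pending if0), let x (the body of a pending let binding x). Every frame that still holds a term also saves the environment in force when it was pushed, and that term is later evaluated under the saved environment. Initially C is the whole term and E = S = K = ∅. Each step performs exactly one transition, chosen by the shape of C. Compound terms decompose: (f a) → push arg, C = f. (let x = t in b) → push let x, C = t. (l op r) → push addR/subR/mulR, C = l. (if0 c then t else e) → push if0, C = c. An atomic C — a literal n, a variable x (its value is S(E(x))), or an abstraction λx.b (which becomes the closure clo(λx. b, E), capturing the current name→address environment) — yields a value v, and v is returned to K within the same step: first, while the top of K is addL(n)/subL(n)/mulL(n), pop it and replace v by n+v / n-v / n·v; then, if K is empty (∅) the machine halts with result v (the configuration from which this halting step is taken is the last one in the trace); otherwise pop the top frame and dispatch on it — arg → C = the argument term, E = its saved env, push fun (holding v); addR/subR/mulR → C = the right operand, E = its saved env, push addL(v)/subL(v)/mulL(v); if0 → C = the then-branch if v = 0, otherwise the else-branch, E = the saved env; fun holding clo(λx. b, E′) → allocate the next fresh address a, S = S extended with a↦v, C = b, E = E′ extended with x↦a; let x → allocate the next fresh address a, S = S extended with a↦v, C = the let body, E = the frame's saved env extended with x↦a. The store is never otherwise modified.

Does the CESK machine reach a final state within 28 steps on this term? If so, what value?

[0] <C=(((λw. ((λx. ((λv. x) 3)) w)) ((λp. 3) 7)) * (6 - 8)), E=∅, S=∅, K=∅>
[1] <C=((λw. ((λx. ((λv. x) 3)) w)) ((λp. 3) 7)), E=∅, S=∅, K=[mulR]>
[2] <C=(λw. ((λx. ((λv. x) 3)) w)), E=∅, S=∅, K=[arg :: mulR]>
[3] <C=((λp. 3) 7), E=∅, S=∅, K=[fun :: mulR]>
[4] <C=(λp. 3), E=∅, S=∅, K=[arg :: fun :: mulR]>
[5] <C=7, E=∅, S=∅, K=[fun :: fun :: mulR]>
[6] <C=3, E={p↦0}, S={0↦7}, K=[fun :: mulR]>
[7] <C=((λx. ((λv. x) 3)) w), E={w↦1}, S={0↦7, 1↦3}, K=[mulR]>
[8] <C=(λx. ((λv. x) 3)), E={w↦1}, S={0↦7, 1↦3}, K=[arg :: mulR]>
[9] <C=w, E={w↦1}, S={0↦7, 1↦3}, K=[fun :: mulR]>
[10] <C=((λv. x) 3), E={x↦2, w↦1}, S={0↦7, 1↦3, 2↦3}, K=[mulR]>
[11] <C=(λv. x), E={x↦2, w↦1}, S={0↦7, 1↦3, 2↦3}, K=[arg :: mulR]>
[12] <C=3, E={x↦2, w↦1}, S={0↦7, 1↦3, 2↦3}, K=[fun :: mulR]>
[13] <C=x, E={v↦3, x↦2, w↦1}, S={0↦7, 1↦3, 2↦3, 3↦3}, K=[mulR]>
[14] <C=(6 - 8), E=∅, S={0↦7, 1↦3, 2↦3, 3↦3}, K=[mulL(3)]>
[15] <C=6, E=∅, S={0↦7, 1↦3, 2↦3, 3↦3}, K=[subR :: mulL(3)]>
[16] <C=8, E=∅, S={0↦7, 1↦3, 2↦3, 3↦3}, K=[subL(6) :: mulL(3)]>
→ final value -6

Answer: -6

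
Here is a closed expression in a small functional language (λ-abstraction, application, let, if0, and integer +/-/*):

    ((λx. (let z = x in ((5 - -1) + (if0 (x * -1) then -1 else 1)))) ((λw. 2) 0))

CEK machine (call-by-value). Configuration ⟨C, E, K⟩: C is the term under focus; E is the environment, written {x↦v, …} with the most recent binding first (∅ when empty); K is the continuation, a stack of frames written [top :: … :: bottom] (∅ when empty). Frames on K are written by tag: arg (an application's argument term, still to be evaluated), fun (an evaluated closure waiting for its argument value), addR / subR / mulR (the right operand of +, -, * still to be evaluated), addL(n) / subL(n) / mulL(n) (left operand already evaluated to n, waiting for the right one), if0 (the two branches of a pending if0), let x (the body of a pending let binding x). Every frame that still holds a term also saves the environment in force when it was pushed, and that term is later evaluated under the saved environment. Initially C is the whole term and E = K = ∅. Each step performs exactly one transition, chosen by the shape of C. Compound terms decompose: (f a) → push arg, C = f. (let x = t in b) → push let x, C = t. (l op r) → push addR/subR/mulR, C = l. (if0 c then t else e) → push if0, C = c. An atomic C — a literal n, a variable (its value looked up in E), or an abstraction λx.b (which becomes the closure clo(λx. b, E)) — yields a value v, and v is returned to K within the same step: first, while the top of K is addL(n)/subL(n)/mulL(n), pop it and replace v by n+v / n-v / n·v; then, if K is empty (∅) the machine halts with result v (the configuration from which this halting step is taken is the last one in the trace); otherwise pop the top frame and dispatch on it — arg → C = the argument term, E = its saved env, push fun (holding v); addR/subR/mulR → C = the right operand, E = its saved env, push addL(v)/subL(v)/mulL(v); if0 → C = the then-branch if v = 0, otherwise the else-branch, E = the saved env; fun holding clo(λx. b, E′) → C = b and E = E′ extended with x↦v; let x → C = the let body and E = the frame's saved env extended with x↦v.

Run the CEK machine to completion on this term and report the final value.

[0] <C=((λx. (let z = x in ((5 - -1) + (if0 (x * -1) then -1 else 1)))) ((λw. 2) 0)), E=∅, K=∅>
[1] <C=(λx. (let z = x in ((5 - -1) + (if0 (x * -1) then -1 else 1)))), E=∅, K=[arg]>
[2] <C=((λw. 2) 0), E=∅, K=[fun]>
[3] <C=(λw. 2), E=∅, K=[arg :: fun]>
[4] <C=0, E=∅, K=[fun :: fun]>
[5] <C=2, E={w↦0}, K=[fun]>
[6] <C=(let z = x in ((5 - -1) + (if0 (x * -1) then -1 else 1))), E={x↦2}, K=∅>
[7] <C=x, E={x↦2}, K=[let z]>
[8] <C=((5 - -1) + (if0 (x * -1) then -1 else 1)), E={z↦2, x↦2}, K=∅>
[9] <C=(5 - -1), E={z↦2, x↦2}, K=[addR]>
[10] <C=5, E={z↦2, x↦2}, K=[subR :: addR]>
[11] <C=-1, E={z↦2, x↦2}, K=[subL(5) :: addR]>
[12] <C=(if0 (x * -1) then -1 else 1), E={z↦2, x↦2}, K=[addL(6)]>
[13] <C=(x * -1), E={z↦2, x↦2}, K=[if0 :: addL(6)]>
[14] <C=x, E={z↦2, x↦2}, K=[mulR :: if0 :: addL(6)]>
[15] <C=-1, E={z↦2, x↦2}, K=[mulL(2) :: if0 :: addL(6)]>
[16] <C=1, E={z↦2, x↦2}, K=[addL(6)]>
→ final value 7

Answer: 7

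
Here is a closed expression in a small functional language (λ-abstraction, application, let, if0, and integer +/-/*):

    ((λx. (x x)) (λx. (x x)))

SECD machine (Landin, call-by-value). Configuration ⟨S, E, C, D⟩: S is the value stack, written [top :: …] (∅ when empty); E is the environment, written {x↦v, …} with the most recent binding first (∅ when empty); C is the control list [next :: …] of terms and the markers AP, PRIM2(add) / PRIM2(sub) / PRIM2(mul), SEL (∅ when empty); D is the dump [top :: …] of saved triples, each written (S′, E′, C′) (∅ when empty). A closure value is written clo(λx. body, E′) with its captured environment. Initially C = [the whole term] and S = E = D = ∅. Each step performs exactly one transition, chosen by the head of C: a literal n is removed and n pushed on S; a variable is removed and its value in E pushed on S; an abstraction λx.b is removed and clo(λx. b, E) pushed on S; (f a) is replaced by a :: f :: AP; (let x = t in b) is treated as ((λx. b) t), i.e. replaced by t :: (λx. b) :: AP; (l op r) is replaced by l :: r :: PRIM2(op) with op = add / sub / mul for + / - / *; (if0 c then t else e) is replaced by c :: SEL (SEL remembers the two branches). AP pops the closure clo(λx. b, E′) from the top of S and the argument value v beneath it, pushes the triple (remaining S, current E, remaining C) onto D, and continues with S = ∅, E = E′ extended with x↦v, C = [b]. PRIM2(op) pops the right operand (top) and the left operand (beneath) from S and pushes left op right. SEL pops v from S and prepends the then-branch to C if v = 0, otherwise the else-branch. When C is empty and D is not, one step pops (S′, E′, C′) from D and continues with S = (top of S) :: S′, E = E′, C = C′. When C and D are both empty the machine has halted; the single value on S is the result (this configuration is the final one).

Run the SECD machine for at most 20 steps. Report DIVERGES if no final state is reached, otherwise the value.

0. <S=∅, E=∅, C=[((λx. (x x)) (λx. (x x)))], D=∅>
1. <S=∅, E=∅, C=[(λx. (x x)) :: (λx. (x x)) :: AP], D=∅>
2. <S=[clo(λx. (x x), ∅)], E=∅, C=[(λx. (x x)) :: AP], D=∅>
3. <S=[clo(λx. (x x), ∅) :: clo(λx. (x x), ∅)], E=∅, C=[AP], D=∅>
4. <S=∅, E={x↦clo(λx. (x x), ∅)}, C=[(x x)], D=[(∅, ∅, ∅)]>
5. <S=∅, E={x↦clo(λx. (x x), ∅)}, C=[x :: x :: AP], D=[(∅, ∅, ∅)]>
6. <S=[clo(λx. (x x), ∅)], E={x↦clo(λx. (x x), ∅)}, C=[x :: AP], D=[(∅, ∅, ∅)]>
7. <S=[clo(λx. (x x), ∅) :: clo(λx. (x x), ∅)], E={x↦clo(λx. (x x), ∅)}, C=[AP], D=[(∅, ∅, ∅)]>
8. <S=∅, E={x↦clo(λx. (x x), ∅)}, C=[(x x)], D=[(∅, {x↦clo(λx. (x x), ∅)}, ∅) :: (∅, ∅, ∅)]>
9. <S=∅, E={x↦clo(λx. (x x), ∅)}, C=[x :: x :: AP], D=[(∅, {x↦clo(λx. (x x), ∅)}, ∅) :: (∅, ∅, ∅)]>
10. <S=[clo(λx. (x x), ∅)], E={x↦clo(λx. (x x), ∅)}, C=[x :: AP], D=[(∅, {x↦clo(λx. (x x), ∅)}, ∅) :: (∅, ∅, ∅)]>
11. <S=[clo(λx. (x x), ∅) :: clo(λx. (x x), ∅)], E={x↦clo(λx. (x x), ∅)}, C=[AP], D=[(∅, {x↦clo(λx. (x x), ∅)}, ∅) :: (∅, ∅, ∅)]>
12. <S=∅, E={x↦clo(λx. (x x), ∅)}, C=[(x x)], D=[(∅, {x↦clo(λx. (x x), ∅)}, ∅) :: (∅, {x↦clo(λx. (x x), ∅)}, ∅) :: (∅, ∅, ∅)]>
13. <S=∅, E={x↦clo(λx. (x x), ∅)}, C=[x :: x :: AP], D=[(∅, {x↦clo(λx. (x x), ∅)}, ∅) :: (∅, {x↦clo(λx. (x x), ∅)}, ∅) :: (∅, ∅, ∅)]>
14. <S=[clo(λx. (x x), ∅)], E={x↦clo(λx. (x x), ∅)}, C=[x :: AP], D=[(∅, {x↦clo(λx. (x x), ∅)}, ∅) :: (∅, {x↦clo(λx. (x x), ∅)}, ∅) :: (∅, ∅, ∅)]>
15. <S=[clo(λx. (x x), ∅) :: clo(λx. (x x), ∅)], E={x↦clo(λx. (x x), ∅)}, C=[AP], D=[(∅, {x↦clo(λx. (x x), ∅)}, ∅) :: (∅, {x↦clo(λx. (x x), ∅)}, ∅) :: (∅, ∅, ∅)]>
16. <S=∅, E={x↦clo(λx. (x x), ∅)}, C=[(x x)], D=[(∅, {x↦clo(λx. (x x), ∅)}, ∅) :: (∅, {x↦clo(λx. (x x), ∅)}, ∅) :: (∅, {x↦clo(λx. (x x), ∅)}, ∅) :: (∅, ∅, ∅)]>
17. <S=∅, E={x↦clo(λx. (x x), ∅)}, C=[x :: x :: AP], D=[(∅, {x↦clo(λx. (x x), ∅)}, ∅) :: (∅, {x↦clo(λx. (x x), ∅)}, ∅) :: (∅, {x↦clo(λx. (x x), ∅)}, ∅) :: (∅, ∅, ∅)]>
18. <S=[clo(λx. (x x), ∅)], E={x↦clo(λx. (x x), ∅)}, C=[x :: AP], D=[(∅, {x↦clo(λx. (x x), ∅)}, ∅) :: (∅, {x↦clo(λx. (x x), ∅)}, ∅) :: (∅, {x↦clo(λx. (x x), ∅)}, ∅) :: (∅, ∅, ∅)]>
19. <S=[clo(λx. (x x), ∅) :: clo(λx. (x x), ∅)], E={x↦clo(λx. (x x), ∅)}, C=[AP], D=[(∅, {x↦clo(λx. (x x), ∅)}, ∅) :: (∅, {x↦clo(λx. (x x), ∅)}, ∅) :: (∅, {x↦clo(λx. (x x), ∅)}, ∅) :: (∅, ∅, ∅)]>
20. <S=∅, E={x↦clo(λx. (x x), ∅)}, C=[(x x)], D=[(∅, {x↦clo(λx. (x x), ∅)}, ∅) :: (∅, {x↦clo(λx. (x x), ∅)}, ∅) :: (∅, {x↦clo(λx. (x x), ∅)}, ∅) :: (∅, {x↦clo(λx. (x x), ∅)}, ∅) :: (∅, ∅, ∅)]>
→ 20 transitions taken and the configuration is still not final: no result within 20 steps

Answer: DIVERGES (no final state within 20 steps)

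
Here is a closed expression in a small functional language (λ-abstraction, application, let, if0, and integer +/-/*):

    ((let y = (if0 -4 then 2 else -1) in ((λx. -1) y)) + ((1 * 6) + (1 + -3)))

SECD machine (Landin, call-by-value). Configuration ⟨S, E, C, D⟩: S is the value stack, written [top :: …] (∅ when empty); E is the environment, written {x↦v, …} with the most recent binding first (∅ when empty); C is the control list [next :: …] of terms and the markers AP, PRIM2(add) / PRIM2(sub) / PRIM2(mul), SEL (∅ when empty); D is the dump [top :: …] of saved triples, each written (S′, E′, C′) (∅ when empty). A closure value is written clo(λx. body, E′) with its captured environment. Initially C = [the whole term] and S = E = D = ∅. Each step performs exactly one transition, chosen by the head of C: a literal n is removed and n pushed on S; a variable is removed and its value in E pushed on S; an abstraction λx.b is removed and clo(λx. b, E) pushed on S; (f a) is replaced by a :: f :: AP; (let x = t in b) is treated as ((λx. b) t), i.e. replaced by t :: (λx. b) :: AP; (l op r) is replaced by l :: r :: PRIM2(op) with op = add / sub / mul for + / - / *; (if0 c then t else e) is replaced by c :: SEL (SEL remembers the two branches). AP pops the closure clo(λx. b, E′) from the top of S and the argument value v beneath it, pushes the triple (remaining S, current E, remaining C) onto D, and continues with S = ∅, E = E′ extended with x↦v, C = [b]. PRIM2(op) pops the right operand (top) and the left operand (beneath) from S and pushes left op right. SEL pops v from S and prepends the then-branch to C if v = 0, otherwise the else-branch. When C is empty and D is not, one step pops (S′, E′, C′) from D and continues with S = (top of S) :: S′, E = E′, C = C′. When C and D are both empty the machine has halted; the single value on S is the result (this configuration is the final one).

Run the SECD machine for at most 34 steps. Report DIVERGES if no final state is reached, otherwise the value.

Answer: 3

Derivation:
[0] [S=∅ | E=∅ | C=[((let y = (if0 -4 then 2 else -1) in ((λx. -1) y)) + ((1 * 6) + (1 + -3)))] | D=∅]
[1] [S=∅ | E=∅ | C=[(let y = (if0 -4 then 2 else -1) in ((λx. -1) y)) :: ((1 * 6) + (1 + -3)) :: PRIM2(add)] | D=∅]
[2] [S=∅ | E=∅ | C=[(if0 -4 then 2 else -1) :: (λy. ((λx. -1) y)) :: AP :: ((1 * 6) + (1 + -3)) :: PRIM2(add)] | D=∅]
[3] [S=∅ | E=∅ | C=[-4 :: SEL :: (λy. ((λx. -1) y)) :: AP :: ((1 * 6) + (1 + -3)) :: PRIM2(add)] | D=∅]
[4] [S=[-4] | E=∅ | C=[SEL :: (λy. ((λx. -1) y)) :: AP :: ((1 * 6) + (1 + -3)) :: PRIM2(add)] | D=∅]
[5] [S=∅ | E=∅ | C=[-1 :: (λy. ((λx. -1) y)) :: AP :: ((1 * 6) + (1 + -3)) :: PRIM2(add)] | D=∅]
[6] [S=[-1] | E=∅ | C=[(λy. ((λx. -1) y)) :: AP :: ((1 * 6) + (1 + -3)) :: PRIM2(add)] | D=∅]
[7] [S=[clo(λy. ((λx. -1) y), ∅) :: -1] | E=∅ | C=[AP :: ((1 * 6) + (1 + -3)) :: PRIM2(add)] | D=∅]
[8] [S=∅ | E={y↦-1} | C=[((λx. -1) y)] | D=[(∅, ∅, [((1 * 6) + (1 + -3)) :: PRIM2(add)])]]
[9] [S=∅ | E={y↦-1} | C=[y :: (λx. -1) :: AP] | D=[(∅, ∅, [((1 * 6) + (1 + -3)) :: PRIM2(add)])]]
[10] [S=[-1] | E={y↦-1} | C=[(λx. -1) :: AP] | D=[(∅, ∅, [((1 * 6) + (1 + -3)) :: PRIM2(add)])]]
[11] [S=[clo(λx. -1, {y↦-1}) :: -1] | E={y↦-1} | C=[AP] | D=[(∅, ∅, [((1 * 6) + (1 + -3)) :: PRIM2(add)])]]
[12] [S=∅ | E={x↦-1, y↦-1} | C=[-1] | D=[(∅, {y↦-1}, ∅) :: (∅, ∅, [((1 * 6) + (1 + -3)) :: PRIM2(add)])]]
[13] [S=[-1] | E={x↦-1, y↦-1} | C=∅ | D=[(∅, {y↦-1}, ∅) :: (∅, ∅, [((1 * 6) + (1 + -3)) :: PRIM2(add)])]]
[14] [S=[-1] | E={y↦-1} | C=∅ | D=[(∅, ∅, [((1 * 6) + (1 + -3)) :: PRIM2(add)])]]
[15] [S=[-1] | E=∅ | C=[((1 * 6) + (1 + -3)) :: PRIM2(add)] | D=∅]
[16] [S=[-1] | E=∅ | C=[(1 * 6) :: (1 + -3) :: PRIM2(add) :: PRIM2(add)] | D=∅]
[17] [S=[-1] | E=∅ | C=[1 :: 6 :: PRIM2(mul) :: (1 + -3) :: PRIM2(add) :: PRIM2(add)] | D=∅]
[18] [S=[1 :: -1] | E=∅ | C=[6 :: PRIM2(mul) :: (1 + -3) :: PRIM2(add) :: PRIM2(add)] | D=∅]
[19] [S=[6 :: 1 :: -1] | E=∅ | C=[PRIM2(mul) :: (1 + -3) :: PRIM2(add) :: PRIM2(add)] | D=∅]
[20] [S=[6 :: -1] | E=∅ | C=[(1 + -3) :: PRIM2(add) :: PRIM2(add)] | D=∅]
[21] [S=[6 :: -1] | E=∅ | C=[1 :: -3 :: PRIM2(add) :: PRIM2(add) :: PRIM2(add)] | D=∅]
[22] [S=[1 :: 6 :: -1] | E=∅ | C=[-3 :: PRIM2(add) :: PRIM2(add) :: PRIM2(add)] | D=∅]
[23] [S=[-3 :: 1 :: 6 :: -1] | E=∅ | C=[PRIM2(add) :: PRIM2(add) :: PRIM2(add)] | D=∅]
[24] [S=[-2 :: 6 :: -1] | E=∅ | C=[PRIM2(add) :: PRIM2(add)] | D=∅]
[25] [S=[4 :: -1] | E=∅ | C=[PRIM2(add)] | D=∅]
[26] [S=[3] | E=∅ | C=∅ | D=∅]
→ final value 3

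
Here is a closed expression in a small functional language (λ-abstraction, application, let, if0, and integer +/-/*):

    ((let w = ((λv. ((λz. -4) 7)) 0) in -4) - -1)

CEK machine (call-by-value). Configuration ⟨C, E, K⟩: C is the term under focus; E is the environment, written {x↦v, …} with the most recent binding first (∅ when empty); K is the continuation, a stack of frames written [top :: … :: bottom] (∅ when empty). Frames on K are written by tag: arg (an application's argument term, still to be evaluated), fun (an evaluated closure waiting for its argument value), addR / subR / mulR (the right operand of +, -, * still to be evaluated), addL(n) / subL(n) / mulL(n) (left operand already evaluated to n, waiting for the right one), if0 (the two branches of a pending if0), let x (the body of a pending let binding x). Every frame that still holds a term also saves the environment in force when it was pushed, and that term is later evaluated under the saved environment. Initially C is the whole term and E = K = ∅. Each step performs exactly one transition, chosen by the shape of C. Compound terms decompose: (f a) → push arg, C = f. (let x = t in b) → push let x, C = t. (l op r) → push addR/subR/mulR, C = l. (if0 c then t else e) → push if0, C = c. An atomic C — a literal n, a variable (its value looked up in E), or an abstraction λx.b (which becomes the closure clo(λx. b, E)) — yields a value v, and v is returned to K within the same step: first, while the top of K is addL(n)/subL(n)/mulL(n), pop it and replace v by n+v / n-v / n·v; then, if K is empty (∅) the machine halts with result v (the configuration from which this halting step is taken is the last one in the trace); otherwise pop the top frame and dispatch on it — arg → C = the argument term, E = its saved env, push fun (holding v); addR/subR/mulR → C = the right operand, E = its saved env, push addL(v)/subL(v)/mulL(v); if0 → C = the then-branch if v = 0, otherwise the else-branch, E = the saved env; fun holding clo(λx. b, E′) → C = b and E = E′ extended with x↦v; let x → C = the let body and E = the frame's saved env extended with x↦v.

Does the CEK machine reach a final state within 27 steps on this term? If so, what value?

step 0: [C=((let w = ((λv. ((λz. -4) 7)) 0) in -4) - -1) | E=∅ | K=∅]
step 1: [C=(let w = ((λv. ((λz. -4) 7)) 0) in -4) | E=∅ | K=[subR]]
step 2: [C=((λv. ((λz. -4) 7)) 0) | E=∅ | K=[let w :: subR]]
step 3: [C=(λv. ((λz. -4) 7)) | E=∅ | K=[arg :: let w :: subR]]
step 4: [C=0 | E=∅ | K=[fun :: let w :: subR]]
step 5: [C=((λz. -4) 7) | E={v↦0} | K=[let w :: subR]]
step 6: [C=(λz. -4) | E={v↦0} | K=[arg :: let w :: subR]]
step 7: [C=7 | E={v↦0} | K=[fun :: let w :: subR]]
step 8: [C=-4 | E={z↦7, v↦0} | K=[let w :: subR]]
step 9: [C=-4 | E={w↦-4} | K=[subR]]
step 10: [C=-1 | E=∅ | K=[subL(-4)]]
→ final value -3

Answer: -3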